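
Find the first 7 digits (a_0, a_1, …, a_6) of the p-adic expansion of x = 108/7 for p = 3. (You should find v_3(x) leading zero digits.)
(a_0, …, a_6) = (0, 0, 0, 1, 2, 1, 2)

v_3(108/7) = 3, so a_0 = ... = a_2 = 0. Factor out: x = 3^3 · u with u = 4/7 a unit in ℤ_3. Expand u iteratively via a_{v+i} = u_i mod 3, u_{i+1} = (u_i − a_{v+i})/3:
  u_0 = 4/7;  a_3 = 1;  u_1 = (u_0 − 1)/3 = -1/7
  u_1 = -1/7;  a_4 = 2;  u_2 = (u_1 − 2)/3 = -5/7
  u_2 = -5/7;  a_5 = 1;  u_3 = (u_2 − 1)/3 = -4/7
  u_3 = -4/7;  a_6 = 2;  u_4 = (u_3 − 2)/3 = -6/7
Digits: (0, 0, 0, 1, 2, 1, 2).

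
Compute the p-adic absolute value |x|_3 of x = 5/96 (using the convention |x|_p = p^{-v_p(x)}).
|5/96|_3 = 3

Step 1 — compute v_3(x) by factoring powers of 3 out of the numerator and denominator: v_3(5/96) = -1. Step 2 — apply |x|_p = p^{-v_p(x)} = 3^{1} = 3.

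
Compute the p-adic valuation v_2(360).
v_2(360) = 3

v_2(n) is the largest exponent k such that 2^k divides n. Factor out: 360 = 2^3 · 45. (Sign doesn't affect v_p.) So v_2(360) = 3.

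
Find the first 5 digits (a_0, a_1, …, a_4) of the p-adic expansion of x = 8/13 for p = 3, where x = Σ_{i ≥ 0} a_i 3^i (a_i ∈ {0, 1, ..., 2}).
(a_0, …, a_4) = (2, 0, 1, 1, 0)

v_3(8/13) = 0 (numerator and denominator both coprime to 3), so x ∈ ℤ_3^×. Compute digits iteratively via a_i = x_i mod 3, x_{i+1} = (x_i − a_i)/3, with x_0 = x:
  x_0 = 8/13;  a_0 = 2;  x_1 = (x_0 − 2)/3 = -6/13
  x_1 = -6/13;  a_1 = 0;  x_2 = (x_1 − 0)/3 = -2/13
  x_2 = -2/13;  a_2 = 1;  x_3 = (x_2 − 1)/3 = -5/13
  x_3 = -5/13;  a_3 = 1;  x_4 = (x_3 − 1)/3 = -6/13
  x_4 = -6/13;  a_4 = 0;  x_5 = (x_4 − 0)/3 = -2/13
Digits: (2, 0, 1, 1, 0).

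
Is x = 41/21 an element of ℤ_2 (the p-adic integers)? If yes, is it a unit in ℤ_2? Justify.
x ∈ ℤ_2^× (unit); v_2(x) = 0

ℤ_2 = {x ∈ ℚ_2 : v_2(x) ≥ 0} and ℤ_2^× = {x ∈ ℤ_2 : v_2(x) = 0}. Here v_2(41/21) = v_2(num) − v_2(den) = 0; compare against these criteria.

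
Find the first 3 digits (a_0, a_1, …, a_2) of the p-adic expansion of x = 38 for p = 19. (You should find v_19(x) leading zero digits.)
(a_0, …, a_2) = (0, 2, 0)

v_19(38) = 1, so a_0 = ... = a_0 = 0. Factor out: x = 19^1 · u with u = 2 a unit in ℤ_19. Expand u iteratively via a_{v+i} = u_i mod 19, u_{i+1} = (u_i − a_{v+i})/19:
  u_0 = 2;  a_1 = 2;  u_1 = (u_0 − 2)/19 = 0
  u_1 = 0;  a_2 = 0;  u_2 = (u_1 − 0)/19 = 0
Digits: (0, 2, 0).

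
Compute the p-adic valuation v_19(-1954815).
v_19(-1954815) = 4

v_19(n) is the largest exponent k such that 19^k divides n. Factor out: -1954815 = -19^4 · 15. (Sign doesn't affect v_p.) So v_19(-1954815) = 4.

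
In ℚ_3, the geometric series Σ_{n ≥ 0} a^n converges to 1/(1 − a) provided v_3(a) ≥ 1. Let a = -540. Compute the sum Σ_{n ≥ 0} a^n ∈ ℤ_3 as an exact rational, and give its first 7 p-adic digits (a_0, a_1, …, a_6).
Σ a^n = 1/(1 − a) = 1/541;  first 7 digits = (1, 0, 0, 1, 2, 0, 0)

v_3(a) = 3 ≥ 1, so the series converges in ℤ_3 to 1/(1 − a) = 1/(1 − (-540)) = 1/541. Expand this rational in ℤ_3: compute digits iteratively via d_i = x_i mod 3, x_{i+1} = (x_i − d_i)/3. The first 7 digits are (1, 0, 0, 1, 2, 0, 0).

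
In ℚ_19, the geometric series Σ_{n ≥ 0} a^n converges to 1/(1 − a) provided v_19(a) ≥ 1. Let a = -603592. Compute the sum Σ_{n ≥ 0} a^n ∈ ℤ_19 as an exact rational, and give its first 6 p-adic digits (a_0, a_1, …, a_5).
Σ a^n = 1/(1 − a) = 1/603593;  first 6 digits = (1, 0, 0, 7, 14, 18)

v_19(a) = 3 ≥ 1, so the series converges in ℤ_19 to 1/(1 − a) = 1/(1 − (-603592)) = 1/603593. Expand this rational in ℤ_19: compute digits iteratively via d_i = x_i mod 19, x_{i+1} = (x_i − d_i)/19. The first 6 digits are (1, 0, 0, 7, 14, 18).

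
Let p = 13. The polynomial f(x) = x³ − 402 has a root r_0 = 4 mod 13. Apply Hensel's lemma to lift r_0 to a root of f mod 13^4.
r_3 = 27382 (mod 28561)

Hensel: r_{i+1} = r_i − f(r_i)/f′(r_i) mod 13^{i+2}, where f′(x) = 3x². Iterate:
  r_0 = 4 (mod 13)
  r_1 = 4 (mod 169)
  r_2 = 1018 (mod 2197)
  r_3 = 27382 (mod 28561)
Final: r = 27382 with f(r) ≡ 0 mod 13^4.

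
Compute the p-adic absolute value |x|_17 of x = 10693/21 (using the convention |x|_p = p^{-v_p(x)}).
|10693/21|_17 = 1/289

Step 1 — compute v_17(x) by factoring powers of 17 out of the numerator and denominator: v_17(10693/21) = 2. Step 2 — apply |x|_p = p^{-v_p(x)} = 17^{-2} = 1/289.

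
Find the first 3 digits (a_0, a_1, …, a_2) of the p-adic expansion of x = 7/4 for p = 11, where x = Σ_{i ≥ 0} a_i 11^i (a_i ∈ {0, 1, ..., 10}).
(a_0, …, a_2) = (10, 2, 8)

v_11(7/4) = 0 (numerator and denominator both coprime to 11), so x ∈ ℤ_11^×. Compute digits iteratively via a_i = x_i mod 11, x_{i+1} = (x_i − a_i)/11, with x_0 = x:
  x_0 = 7/4;  a_0 = 10;  x_1 = (x_0 − 10)/11 = -3/4
  x_1 = -3/4;  a_1 = 2;  x_2 = (x_1 − 2)/11 = -1/4
  x_2 = -1/4;  a_2 = 8;  x_3 = (x_2 − 8)/11 = -3/4
Digits: (10, 2, 8).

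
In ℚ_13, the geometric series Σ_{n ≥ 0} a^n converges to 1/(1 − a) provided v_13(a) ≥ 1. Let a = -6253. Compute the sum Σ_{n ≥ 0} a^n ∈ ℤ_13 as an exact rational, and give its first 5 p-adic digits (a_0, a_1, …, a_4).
Σ a^n = 1/(1 − a) = 1/6254;  first 5 digits = (1, 0, 2, 10, 3)

v_13(a) = 2 ≥ 1, so the series converges in ℤ_13 to 1/(1 − a) = 1/(1 − (-6253)) = 1/6254. Expand this rational in ℤ_13: compute digits iteratively via d_i = x_i mod 13, x_{i+1} = (x_i − d_i)/13. The first 5 digits are (1, 0, 2, 10, 3).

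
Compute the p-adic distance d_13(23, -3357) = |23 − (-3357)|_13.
d_13(23, -3357) = 1/169

Step 1 — x − y = 23 − (-3357) = 3380. Step 2 — v_13(3380) = 2 (factor: 3380 = (13^2 · 20); the sign does not affect v_p). Step 3 — |x − y|_13 = 13^{-2} = 1/169.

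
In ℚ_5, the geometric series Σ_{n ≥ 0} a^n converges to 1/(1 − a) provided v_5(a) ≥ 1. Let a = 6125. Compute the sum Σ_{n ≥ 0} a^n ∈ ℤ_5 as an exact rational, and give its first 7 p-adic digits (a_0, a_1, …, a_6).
Σ a^n = 1/(1 − a) = -1/6124;  first 7 digits = (1, 0, 0, 4, 4, 1, 1)

v_5(a) = 3 ≥ 1, so the series converges in ℤ_5 to 1/(1 − a) = 1/(1 − 6125) = -1/6124. Expand this rational in ℤ_5: compute digits iteratively via d_i = x_i mod 5, x_{i+1} = (x_i − d_i)/5. The first 7 digits are (1, 0, 0, 4, 4, 1, 1).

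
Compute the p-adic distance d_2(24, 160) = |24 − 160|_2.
d_2(24, 160) = 1/8

Step 1 — x − y = 24 − 160 = -136. Step 2 — v_2(-136) = 3 (factor: -136 = −(2^3 · 17); the sign does not affect v_p). Step 3 — |x − y|_2 = 2^{-3} = 1/8.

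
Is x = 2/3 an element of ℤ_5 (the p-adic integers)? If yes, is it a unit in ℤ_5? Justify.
x ∈ ℤ_5^× (unit); v_5(x) = 0

ℤ_5 = {x ∈ ℚ_5 : v_5(x) ≥ 0} and ℤ_5^× = {x ∈ ℤ_5 : v_5(x) = 0}. Here v_5(2/3) = v_5(num) − v_5(den) = 0; compare against these criteria.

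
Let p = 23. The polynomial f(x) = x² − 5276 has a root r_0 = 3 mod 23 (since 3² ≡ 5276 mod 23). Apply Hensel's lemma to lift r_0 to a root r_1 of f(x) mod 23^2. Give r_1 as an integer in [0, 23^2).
r_1 = 440 (mod 529)

Hensel's recurrence: r_{i+1} = r_i − f(r_i)·(f′(r_i))^{-1} mod 23^{i+2}, with f′(x) = 2x. Iterate:
  r_0 = 3 (mod 23)
  r_1 = 440 (mod 529)
Final: r_1 = 440, and one checks f(r_1) ≡ 0 mod 23^2.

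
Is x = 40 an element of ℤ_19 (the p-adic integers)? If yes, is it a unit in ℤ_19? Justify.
x ∈ ℤ_19^× (unit); v_19(x) = 0

ℤ_19 = {x ∈ ℚ_19 : v_19(x) ≥ 0} and ℤ_19^× = {x ∈ ℤ_19 : v_19(x) = 0}. Here v_19(40) = v_19(num) − v_19(den) = 0; compare against these criteria.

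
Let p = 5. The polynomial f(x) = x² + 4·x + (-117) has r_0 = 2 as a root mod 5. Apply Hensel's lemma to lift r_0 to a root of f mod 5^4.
r_3 = 612 (mod 625)

Hensel: r_{i+1} = r_i − f(r_i)·(f′(r_i))^{-1} mod 5^{i+2}, f′(x) = 2x + 4. Iterate:
  r_0 = 2 (mod 5)
  r_1 = 12 (mod 25)
  r_2 = 112 (mod 125)
  r_3 = 612 (mod 625)
Final: r = 612 satisfies f(r) ≡ 0 mod 5^4.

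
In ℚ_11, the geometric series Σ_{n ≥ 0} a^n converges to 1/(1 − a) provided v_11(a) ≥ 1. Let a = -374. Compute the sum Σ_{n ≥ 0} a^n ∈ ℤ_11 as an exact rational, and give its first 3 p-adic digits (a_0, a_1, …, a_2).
Σ a^n = 1/(1 − a) = 1/375;  first 3 digits = (1, 10, 8)

v_11(a) = 1 ≥ 1, so the series converges in ℤ_11 to 1/(1 − a) = 1/(1 − (-374)) = 1/375. Expand this rational in ℤ_11: compute digits iteratively via d_i = x_i mod 11, x_{i+1} = (x_i − d_i)/11. The first 3 digits are (1, 10, 8).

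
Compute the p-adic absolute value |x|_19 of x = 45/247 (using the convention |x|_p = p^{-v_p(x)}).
|45/247|_19 = 19

Step 1 — compute v_19(x) by factoring powers of 19 out of the numerator and denominator: v_19(45/247) = -1. Step 2 — apply |x|_p = p^{-v_p(x)} = 19^{1} = 19.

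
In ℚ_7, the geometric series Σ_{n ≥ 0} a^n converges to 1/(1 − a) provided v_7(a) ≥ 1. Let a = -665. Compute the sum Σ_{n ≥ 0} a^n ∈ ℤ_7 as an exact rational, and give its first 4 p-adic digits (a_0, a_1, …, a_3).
Σ a^n = 1/(1 − a) = 1/666;  first 4 digits = (1, 3, 2, 5)

v_7(a) = 1 ≥ 1, so the series converges in ℤ_7 to 1/(1 − a) = 1/(1 − (-665)) = 1/666. Expand this rational in ℤ_7: compute digits iteratively via d_i = x_i mod 7, x_{i+1} = (x_i − d_i)/7. The first 4 digits are (1, 3, 2, 5).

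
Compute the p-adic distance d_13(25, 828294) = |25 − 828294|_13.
d_13(25, 828294) = 1/28561

Step 1 — x − y = 25 − 828294 = -828269. Step 2 — v_13(-828269) = 4 (factor: -828269 = −(13^4 · 29); the sign does not affect v_p). Step 3 — |x − y|_13 = 13^{-4} = 1/28561.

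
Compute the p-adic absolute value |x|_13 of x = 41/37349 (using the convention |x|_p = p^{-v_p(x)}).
|41/37349|_13 = 2197

Step 1 — compute v_13(x) by factoring powers of 13 out of the numerator and denominator: v_13(41/37349) = -3. Step 2 — apply |x|_p = p^{-v_p(x)} = 13^{3} = 2197.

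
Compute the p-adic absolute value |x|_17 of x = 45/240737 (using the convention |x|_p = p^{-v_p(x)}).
|45/240737|_17 = 4913

Step 1 — compute v_17(x) by factoring powers of 17 out of the numerator and denominator: v_17(45/240737) = -3. Step 2 — apply |x|_p = p^{-v_p(x)} = 17^{3} = 4913.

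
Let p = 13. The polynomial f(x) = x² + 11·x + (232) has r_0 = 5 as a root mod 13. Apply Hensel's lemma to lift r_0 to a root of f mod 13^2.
r_1 = 135 (mod 169)

Hensel: r_{i+1} = r_i − f(r_i)·(f′(r_i))^{-1} mod 13^{i+2}, f′(x) = 2x + 11. Iterate:
  r_0 = 5 (mod 13)
  r_1 = 135 (mod 169)
Final: r = 135 satisfies f(r) ≡ 0 mod 13^2.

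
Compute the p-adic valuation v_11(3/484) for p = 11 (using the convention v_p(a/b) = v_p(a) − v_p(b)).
v_11(3/484) = -2

Factor powers of 11 from the numerator and denominator of the reduced fraction: 3 = 11^0 · 3 and 484 = 11^2 · 4. Apply v_p(a/b) = v_p(a) − v_p(b): v_11(3/484) = 0 − 2 = -2.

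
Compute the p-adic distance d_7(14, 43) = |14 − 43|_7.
d_7(14, 43) = 1

Step 1 — x − y = 14 − 43 = -29. Step 2 — v_7(-29) = 0 (factor: -29 = −(7^0 · 29); the sign does not affect v_p). Step 3 — |x − y|_7 = 7^{0} = 1.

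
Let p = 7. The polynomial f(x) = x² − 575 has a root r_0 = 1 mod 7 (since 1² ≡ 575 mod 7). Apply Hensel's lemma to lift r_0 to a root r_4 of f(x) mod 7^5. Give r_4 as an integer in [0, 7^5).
r_4 = 2150 (mod 16807)

Hensel's recurrence: r_{i+1} = r_i − f(r_i)·(f′(r_i))^{-1} mod 7^{i+2}, with f′(x) = 2x. Iterate:
  r_0 = 1 (mod 7)
  r_1 = 43 (mod 49)
  r_2 = 92 (mod 343)
  r_3 = 2150 (mod 2401)
  r_4 = 2150 (mod 16807)
Final: r_4 = 2150, and one checks f(r_4) ≡ 0 mod 7^5.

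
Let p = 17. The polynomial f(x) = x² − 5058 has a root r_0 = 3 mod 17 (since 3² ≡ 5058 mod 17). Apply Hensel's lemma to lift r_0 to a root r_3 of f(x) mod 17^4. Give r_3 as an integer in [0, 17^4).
r_3 = 54165 (mod 83521)

Hensel's recurrence: r_{i+1} = r_i − f(r_i)·(f′(r_i))^{-1} mod 17^{i+2}, with f′(x) = 2x. Iterate:
  r_0 = 3 (mod 17)
  r_1 = 122 (mod 289)
  r_2 = 122 (mod 4913)
  r_3 = 54165 (mod 83521)
Final: r_3 = 54165, and one checks f(r_3) ≡ 0 mod 17^4.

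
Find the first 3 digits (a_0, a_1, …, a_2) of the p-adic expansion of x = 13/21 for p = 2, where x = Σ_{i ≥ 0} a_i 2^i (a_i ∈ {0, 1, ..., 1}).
(a_0, …, a_2) = (1, 0, 0)

v_2(13/21) = 0 (numerator and denominator both coprime to 2), so x ∈ ℤ_2^×. Compute digits iteratively via a_i = x_i mod 2, x_{i+1} = (x_i − a_i)/2, with x_0 = x:
  x_0 = 13/21;  a_0 = 1;  x_1 = (x_0 − 1)/2 = -4/21
  x_1 = -4/21;  a_1 = 0;  x_2 = (x_1 − 0)/2 = -2/21
  x_2 = -2/21;  a_2 = 0;  x_3 = (x_2 − 0)/2 = -1/21
Digits: (1, 0, 0).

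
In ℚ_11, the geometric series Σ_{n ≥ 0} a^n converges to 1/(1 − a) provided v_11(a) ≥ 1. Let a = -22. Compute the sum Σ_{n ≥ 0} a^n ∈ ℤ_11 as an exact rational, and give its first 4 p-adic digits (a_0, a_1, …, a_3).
Σ a^n = 1/(1 − a) = 1/23;  first 4 digits = (1, 9, 3, 3)

v_11(a) = 1 ≥ 1, so the series converges in ℤ_11 to 1/(1 − a) = 1/(1 − (-22)) = 1/23. Expand this rational in ℤ_11: compute digits iteratively via d_i = x_i mod 11, x_{i+1} = (x_i − d_i)/11. The first 4 digits are (1, 9, 3, 3).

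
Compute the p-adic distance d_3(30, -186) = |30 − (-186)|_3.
d_3(30, -186) = 1/27

Step 1 — x − y = 30 − (-186) = 216. Step 2 — v_3(216) = 3 (factor: 216 = (3^3 · 8); the sign does not affect v_p). Step 3 — |x − y|_3 = 3^{-3} = 1/27.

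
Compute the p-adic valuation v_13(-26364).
v_13(-26364) = 3

v_13(n) is the largest exponent k such that 13^k divides n. Factor out: -26364 = -13^3 · 12. (Sign doesn't affect v_p.) So v_13(-26364) = 3.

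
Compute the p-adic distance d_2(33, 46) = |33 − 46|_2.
d_2(33, 46) = 1

Step 1 — x − y = 33 − 46 = -13. Step 2 — v_2(-13) = 0 (factor: -13 = −(2^0 · 13); the sign does not affect v_p). Step 3 — |x − y|_2 = 2^{0} = 1.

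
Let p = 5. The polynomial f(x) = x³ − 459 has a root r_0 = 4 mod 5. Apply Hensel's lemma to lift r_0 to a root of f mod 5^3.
r_2 = 94 (mod 125)

Hensel: r_{i+1} = r_i − f(r_i)/f′(r_i) mod 5^{i+2}, where f′(x) = 3x². Iterate:
  r_0 = 4 (mod 5)
  r_1 = 19 (mod 25)
  r_2 = 94 (mod 125)
Final: r = 94 with f(r) ≡ 0 mod 5^3.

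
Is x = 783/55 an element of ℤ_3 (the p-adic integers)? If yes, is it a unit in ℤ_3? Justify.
x ∈ ℤ_3 but not a unit; v_3(x) = 3 > 0

ℤ_3 = {x ∈ ℚ_3 : v_3(x) ≥ 0} and ℤ_3^× = {x ∈ ℤ_3 : v_3(x) = 0}. Here v_3(783/55) = v_3(num) − v_3(den) = 3; compare against these criteria.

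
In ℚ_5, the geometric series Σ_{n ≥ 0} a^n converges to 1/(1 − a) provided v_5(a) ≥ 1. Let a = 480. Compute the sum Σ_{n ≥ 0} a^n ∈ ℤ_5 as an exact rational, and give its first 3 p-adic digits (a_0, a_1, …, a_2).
Σ a^n = 1/(1 − a) = -1/479;  first 3 digits = (1, 1, 0)

v_5(a) = 1 ≥ 1, so the series converges in ℤ_5 to 1/(1 − a) = 1/(1 − 480) = -1/479. Expand this rational in ℤ_5: compute digits iteratively via d_i = x_i mod 5, x_{i+1} = (x_i − d_i)/5. The first 3 digits are (1, 1, 0).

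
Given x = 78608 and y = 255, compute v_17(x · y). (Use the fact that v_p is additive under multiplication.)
v_17(20045040) = 4

v_p(x) = 3 (factor: 78608 = 17^3 · 16); v_p(y) = 1 (factor: 255 = 17^1 · 15). Additivity: v_p(xy) = v_p(x) + v_p(y) = 3 + 1 = 4. (Direct check: xy = 20045040 = 17^4 · (240).)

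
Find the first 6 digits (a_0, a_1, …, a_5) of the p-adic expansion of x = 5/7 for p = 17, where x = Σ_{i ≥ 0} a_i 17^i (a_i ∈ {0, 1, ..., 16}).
(a_0, …, a_5) = (8, 2, 12, 9, 14, 4)

v_17(5/7) = 0 (numerator and denominator both coprime to 17), so x ∈ ℤ_17^×. Compute digits iteratively via a_i = x_i mod 17, x_{i+1} = (x_i − a_i)/17, with x_0 = x:
  x_0 = 5/7;  a_0 = 8;  x_1 = (x_0 − 8)/17 = -3/7
  x_1 = -3/7;  a_1 = 2;  x_2 = (x_1 − 2)/17 = -1/7
  x_2 = -1/7;  a_2 = 12;  x_3 = (x_2 − 12)/17 = -5/7
  x_3 = -5/7;  a_3 = 9;  x_4 = (x_3 − 9)/17 = -4/7
  x_4 = -4/7;  a_4 = 14;  x_5 = (x_4 − 14)/17 = -6/7
  x_5 = -6/7;  a_5 = 4;  x_6 = (x_5 − 4)/17 = -2/7
Digits: (8, 2, 12, 9, 14, 4).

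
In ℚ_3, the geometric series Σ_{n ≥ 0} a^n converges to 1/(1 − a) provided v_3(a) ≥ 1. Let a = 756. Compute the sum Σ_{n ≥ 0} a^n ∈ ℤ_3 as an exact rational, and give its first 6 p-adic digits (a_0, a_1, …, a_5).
Σ a^n = 1/(1 − a) = -1/755;  first 6 digits = (1, 0, 0, 1, 0, 0)

v_3(a) = 3 ≥ 1, so the series converges in ℤ_3 to 1/(1 − a) = 1/(1 − 756) = -1/755. Expand this rational in ℤ_3: compute digits iteratively via d_i = x_i mod 3, x_{i+1} = (x_i − d_i)/3. The first 6 digits are (1, 0, 0, 1, 0, 0).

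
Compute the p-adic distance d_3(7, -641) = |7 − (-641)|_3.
d_3(7, -641) = 1/81

Step 1 — x − y = 7 − (-641) = 648. Step 2 — v_3(648) = 4 (factor: 648 = (3^4 · 8); the sign does not affect v_p). Step 3 — |x − y|_3 = 3^{-4} = 1/81.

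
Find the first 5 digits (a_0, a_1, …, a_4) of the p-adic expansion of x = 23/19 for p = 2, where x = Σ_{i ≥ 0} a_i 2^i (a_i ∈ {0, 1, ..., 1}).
(a_0, …, a_4) = (1, 0, 1, 1, 0)

v_2(23/19) = 0 (numerator and denominator both coprime to 2), so x ∈ ℤ_2^×. Compute digits iteratively via a_i = x_i mod 2, x_{i+1} = (x_i − a_i)/2, with x_0 = x:
  x_0 = 23/19;  a_0 = 1;  x_1 = (x_0 − 1)/2 = 2/19
  x_1 = 2/19;  a_1 = 0;  x_2 = (x_1 − 0)/2 = 1/19
  x_2 = 1/19;  a_2 = 1;  x_3 = (x_2 − 1)/2 = -9/19
  x_3 = -9/19;  a_3 = 1;  x_4 = (x_3 − 1)/2 = -14/19
  x_4 = -14/19;  a_4 = 0;  x_5 = (x_4 − 0)/2 = -7/19
Digits: (1, 0, 1, 1, 0).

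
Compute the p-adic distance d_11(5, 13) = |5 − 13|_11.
d_11(5, 13) = 1

Step 1 — x − y = 5 − 13 = -8. Step 2 — v_11(-8) = 0 (factor: -8 = −(11^0 · 8); the sign does not affect v_p). Step 3 — |x − y|_11 = 11^{0} = 1.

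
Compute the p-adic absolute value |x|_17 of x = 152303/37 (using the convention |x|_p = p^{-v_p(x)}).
|152303/37|_17 = 1/4913

Step 1 — compute v_17(x) by factoring powers of 17 out of the numerator and denominator: v_17(152303/37) = 3. Step 2 — apply |x|_p = p^{-v_p(x)} = 17^{-3} = 1/4913.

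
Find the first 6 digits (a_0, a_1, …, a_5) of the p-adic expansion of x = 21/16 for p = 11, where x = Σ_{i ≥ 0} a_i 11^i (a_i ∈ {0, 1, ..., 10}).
(a_0, …, a_5) = (2, 2, 6, 7, 0, 2)

v_11(21/16) = 0 (numerator and denominator both coprime to 11), so x ∈ ℤ_11^×. Compute digits iteratively via a_i = x_i mod 11, x_{i+1} = (x_i − a_i)/11, with x_0 = x:
  x_0 = 21/16;  a_0 = 2;  x_1 = (x_0 − 2)/11 = -1/16
  x_1 = -1/16;  a_1 = 2;  x_2 = (x_1 − 2)/11 = -3/16
  x_2 = -3/16;  a_2 = 6;  x_3 = (x_2 − 6)/11 = -9/16
  x_3 = -9/16;  a_3 = 7;  x_4 = (x_3 − 7)/11 = -11/16
  x_4 = -11/16;  a_4 = 0;  x_5 = (x_4 − 0)/11 = -1/16
  x_5 = -1/16;  a_5 = 2;  x_6 = (x_5 − 2)/11 = -3/16
Digits: (2, 2, 6, 7, 0, 2).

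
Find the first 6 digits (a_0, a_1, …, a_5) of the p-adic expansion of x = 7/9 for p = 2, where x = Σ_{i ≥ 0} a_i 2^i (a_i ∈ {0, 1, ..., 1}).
(a_0, …, a_5) = (1, 1, 1, 1, 0, 0)

v_2(7/9) = 0 (numerator and denominator both coprime to 2), so x ∈ ℤ_2^×. Compute digits iteratively via a_i = x_i mod 2, x_{i+1} = (x_i − a_i)/2, with x_0 = x:
  x_0 = 7/9;  a_0 = 1;  x_1 = (x_0 − 1)/2 = -1/9
  x_1 = -1/9;  a_1 = 1;  x_2 = (x_1 − 1)/2 = -5/9
  x_2 = -5/9;  a_2 = 1;  x_3 = (x_2 − 1)/2 = -7/9
  x_3 = -7/9;  a_3 = 1;  x_4 = (x_3 − 1)/2 = -8/9
  x_4 = -8/9;  a_4 = 0;  x_5 = (x_4 − 0)/2 = -4/9
  x_5 = -4/9;  a_5 = 0;  x_6 = (x_5 − 0)/2 = -2/9
Digits: (1, 1, 1, 1, 0, 0).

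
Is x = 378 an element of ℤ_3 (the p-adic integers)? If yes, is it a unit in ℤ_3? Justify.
x ∈ ℤ_3 but not a unit; v_3(x) = 3 > 0

ℤ_3 = {x ∈ ℚ_3 : v_3(x) ≥ 0} and ℤ_3^× = {x ∈ ℤ_3 : v_3(x) = 0}. Here v_3(378) = v_3(num) − v_3(den) = 3; compare against these criteria.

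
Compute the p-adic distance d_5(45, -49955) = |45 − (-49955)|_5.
d_5(45, -49955) = 1/3125

Step 1 — x − y = 45 − (-49955) = 50000. Step 2 — v_5(50000) = 5 (factor: 50000 = (5^5 · 16); the sign does not affect v_p). Step 3 — |x − y|_5 = 5^{-5} = 1/3125.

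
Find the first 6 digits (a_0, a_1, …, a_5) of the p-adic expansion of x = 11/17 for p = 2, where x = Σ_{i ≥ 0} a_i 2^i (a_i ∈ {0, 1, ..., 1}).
(a_0, …, a_5) = (1, 1, 0, 1, 1, 0)

v_2(11/17) = 0 (numerator and denominator both coprime to 2), so x ∈ ℤ_2^×. Compute digits iteratively via a_i = x_i mod 2, x_{i+1} = (x_i − a_i)/2, with x_0 = x:
  x_0 = 11/17;  a_0 = 1;  x_1 = (x_0 − 1)/2 = -3/17
  x_1 = -3/17;  a_1 = 1;  x_2 = (x_1 − 1)/2 = -10/17
  x_2 = -10/17;  a_2 = 0;  x_3 = (x_2 − 0)/2 = -5/17
  x_3 = -5/17;  a_3 = 1;  x_4 = (x_3 − 1)/2 = -11/17
  x_4 = -11/17;  a_4 = 1;  x_5 = (x_4 − 1)/2 = -14/17
  x_5 = -14/17;  a_5 = 0;  x_6 = (x_5 − 0)/2 = -7/17
Digits: (1, 1, 0, 1, 1, 0).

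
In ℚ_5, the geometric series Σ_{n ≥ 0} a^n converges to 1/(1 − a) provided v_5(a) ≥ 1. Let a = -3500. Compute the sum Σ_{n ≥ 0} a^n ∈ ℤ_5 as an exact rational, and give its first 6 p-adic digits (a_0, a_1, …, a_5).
Σ a^n = 1/(1 − a) = 1/3501;  first 6 digits = (1, 0, 0, 2, 4, 3)

v_5(a) = 3 ≥ 1, so the series converges in ℤ_5 to 1/(1 − a) = 1/(1 − (-3500)) = 1/3501. Expand this rational in ℤ_5: compute digits iteratively via d_i = x_i mod 5, x_{i+1} = (x_i − d_i)/5. The first 6 digits are (1, 0, 0, 2, 4, 3).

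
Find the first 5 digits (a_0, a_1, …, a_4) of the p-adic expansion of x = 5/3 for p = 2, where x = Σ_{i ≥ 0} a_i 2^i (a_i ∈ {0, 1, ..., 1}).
(a_0, …, a_4) = (1, 1, 1, 0, 1)

v_2(5/3) = 0 (numerator and denominator both coprime to 2), so x ∈ ℤ_2^×. Compute digits iteratively via a_i = x_i mod 2, x_{i+1} = (x_i − a_i)/2, with x_0 = x:
  x_0 = 5/3;  a_0 = 1;  x_1 = (x_0 − 1)/2 = 1/3
  x_1 = 1/3;  a_1 = 1;  x_2 = (x_1 − 1)/2 = -1/3
  x_2 = -1/3;  a_2 = 1;  x_3 = (x_2 − 1)/2 = -2/3
  x_3 = -2/3;  a_3 = 0;  x_4 = (x_3 − 0)/2 = -1/3
  x_4 = -1/3;  a_4 = 1;  x_5 = (x_4 − 1)/2 = -2/3
Digits: (1, 1, 1, 0, 1).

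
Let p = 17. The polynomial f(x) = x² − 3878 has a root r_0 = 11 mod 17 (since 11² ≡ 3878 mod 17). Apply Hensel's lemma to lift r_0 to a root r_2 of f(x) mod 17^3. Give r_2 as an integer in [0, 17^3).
r_2 = 1745 (mod 4913)

Hensel's recurrence: r_{i+1} = r_i − f(r_i)·(f′(r_i))^{-1} mod 17^{i+2}, with f′(x) = 2x. Iterate:
  r_0 = 11 (mod 17)
  r_1 = 11 (mod 289)
  r_2 = 1745 (mod 4913)
Final: r_2 = 1745, and one checks f(r_2) ≡ 0 mod 17^3.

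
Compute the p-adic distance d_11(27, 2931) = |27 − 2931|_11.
d_11(27, 2931) = 1/121

Step 1 — x − y = 27 − 2931 = -2904. Step 2 — v_11(-2904) = 2 (factor: -2904 = −(11^2 · 24); the sign does not affect v_p). Step 3 — |x − y|_11 = 11^{-2} = 1/121.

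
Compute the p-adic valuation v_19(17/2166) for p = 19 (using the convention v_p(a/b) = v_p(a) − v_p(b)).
v_19(17/2166) = -2

Factor powers of 19 from the numerator and denominator of the reduced fraction: 17 = 19^0 · 17 and 2166 = 19^2 · 6. Apply v_p(a/b) = v_p(a) − v_p(b): v_19(17/2166) = 0 − 2 = -2.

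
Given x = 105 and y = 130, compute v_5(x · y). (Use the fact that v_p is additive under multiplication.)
v_5(13650) = 2

v_p(x) = 1 (factor: 105 = 5^1 · 21); v_p(y) = 1 (factor: 130 = 5^1 · 26). Additivity: v_p(xy) = v_p(x) + v_p(y) = 1 + 1 = 2. (Direct check: xy = 13650 = 5^2 · (546).)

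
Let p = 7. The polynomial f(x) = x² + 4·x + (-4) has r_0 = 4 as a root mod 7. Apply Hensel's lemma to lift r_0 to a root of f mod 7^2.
r_1 = 18 (mod 49)

Hensel: r_{i+1} = r_i − f(r_i)·(f′(r_i))^{-1} mod 7^{i+2}, f′(x) = 2x + 4. Iterate:
  r_0 = 4 (mod 7)
  r_1 = 18 (mod 49)
Final: r = 18 satisfies f(r) ≡ 0 mod 7^2.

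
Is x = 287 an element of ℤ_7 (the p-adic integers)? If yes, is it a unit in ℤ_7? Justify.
x ∈ ℤ_7 but not a unit; v_7(x) = 1 > 0

ℤ_7 = {x ∈ ℚ_7 : v_7(x) ≥ 0} and ℤ_7^× = {x ∈ ℤ_7 : v_7(x) = 0}. Here v_7(287) = v_7(num) − v_7(den) = 1; compare against these criteria.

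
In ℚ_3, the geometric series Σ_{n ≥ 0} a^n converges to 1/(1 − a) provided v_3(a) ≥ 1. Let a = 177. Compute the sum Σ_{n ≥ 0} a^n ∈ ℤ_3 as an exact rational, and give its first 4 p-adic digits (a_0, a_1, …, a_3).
Σ a^n = 1/(1 − a) = -1/176;  first 4 digits = (1, 2, 2, 1)

v_3(a) = 1 ≥ 1, so the series converges in ℤ_3 to 1/(1 − a) = 1/(1 − 177) = -1/176. Expand this rational in ℤ_3: compute digits iteratively via d_i = x_i mod 3, x_{i+1} = (x_i − d_i)/3. The first 4 digits are (1, 2, 2, 1).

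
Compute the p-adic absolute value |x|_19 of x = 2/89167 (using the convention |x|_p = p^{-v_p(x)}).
|2/89167|_19 = 6859

Step 1 — compute v_19(x) by factoring powers of 19 out of the numerator and denominator: v_19(2/89167) = -3. Step 2 — apply |x|_p = p^{-v_p(x)} = 19^{3} = 6859.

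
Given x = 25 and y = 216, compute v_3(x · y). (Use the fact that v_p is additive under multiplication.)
v_3(5400) = 3

v_p(x) = 0 (factor: 25 = 3^0 · 25); v_p(y) = 3 (factor: 216 = 3^3 · 8). Additivity: v_p(xy) = v_p(x) + v_p(y) = 0 + 3 = 3. (Direct check: xy = 5400 = 3^3 · (200).)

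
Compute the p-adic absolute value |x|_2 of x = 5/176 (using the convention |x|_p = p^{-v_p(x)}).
|5/176|_2 = 16

Step 1 — compute v_2(x) by factoring powers of 2 out of the numerator and denominator: v_2(5/176) = -4. Step 2 — apply |x|_p = p^{-v_p(x)} = 2^{4} = 16.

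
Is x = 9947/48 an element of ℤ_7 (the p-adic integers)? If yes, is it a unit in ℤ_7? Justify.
x ∈ ℤ_7 but not a unit; v_7(x) = 3 > 0

ℤ_7 = {x ∈ ℚ_7 : v_7(x) ≥ 0} and ℤ_7^× = {x ∈ ℤ_7 : v_7(x) = 0}. Here v_7(9947/48) = v_7(num) − v_7(den) = 3; compare against these criteria.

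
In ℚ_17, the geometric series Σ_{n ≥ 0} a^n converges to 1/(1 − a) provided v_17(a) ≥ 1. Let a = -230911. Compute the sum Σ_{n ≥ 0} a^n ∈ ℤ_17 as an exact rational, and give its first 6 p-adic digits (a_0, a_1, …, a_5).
Σ a^n = 1/(1 − a) = 1/230912;  first 6 digits = (1, 0, 0, 4, 14, 16)

v_17(a) = 3 ≥ 1, so the series converges in ℤ_17 to 1/(1 − a) = 1/(1 − (-230911)) = 1/230912. Expand this rational in ℤ_17: compute digits iteratively via d_i = x_i mod 17, x_{i+1} = (x_i − d_i)/17. The first 6 digits are (1, 0, 0, 4, 14, 16).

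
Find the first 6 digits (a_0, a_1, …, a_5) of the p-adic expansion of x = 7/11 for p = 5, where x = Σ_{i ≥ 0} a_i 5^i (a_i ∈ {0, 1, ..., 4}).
(a_0, …, a_5) = (2, 2, 0, 4, 1, 1)

v_5(7/11) = 0 (numerator and denominator both coprime to 5), so x ∈ ℤ_5^×. Compute digits iteratively via a_i = x_i mod 5, x_{i+1} = (x_i − a_i)/5, with x_0 = x:
  x_0 = 7/11;  a_0 = 2;  x_1 = (x_0 − 2)/5 = -3/11
  x_1 = -3/11;  a_1 = 2;  x_2 = (x_1 − 2)/5 = -5/11
  x_2 = -5/11;  a_2 = 0;  x_3 = (x_2 − 0)/5 = -1/11
  x_3 = -1/11;  a_3 = 4;  x_4 = (x_3 − 4)/5 = -9/11
  x_4 = -9/11;  a_4 = 1;  x_5 = (x_4 − 1)/5 = -4/11
  x_5 = -4/11;  a_5 = 1;  x_6 = (x_5 − 1)/5 = -3/11
Digits: (2, 2, 0, 4, 1, 1).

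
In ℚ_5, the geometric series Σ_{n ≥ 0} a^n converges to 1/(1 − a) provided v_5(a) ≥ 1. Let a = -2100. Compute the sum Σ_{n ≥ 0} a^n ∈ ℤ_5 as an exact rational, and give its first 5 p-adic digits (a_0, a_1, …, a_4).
Σ a^n = 1/(1 − a) = 1/2101;  first 5 digits = (1, 0, 1, 3, 2)

v_5(a) = 2 ≥ 1, so the series converges in ℤ_5 to 1/(1 − a) = 1/(1 − (-2100)) = 1/2101. Expand this rational in ℤ_5: compute digits iteratively via d_i = x_i mod 5, x_{i+1} = (x_i − d_i)/5. The first 5 digits are (1, 0, 1, 3, 2).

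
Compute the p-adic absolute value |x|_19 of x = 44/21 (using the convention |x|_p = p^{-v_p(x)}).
|44/21|_19 = 1

Step 1 — compute v_19(x) by factoring powers of 19 out of the numerator and denominator: v_19(44/21) = 0. Step 2 — apply |x|_p = p^{-v_p(x)} = 19^{0} = 1.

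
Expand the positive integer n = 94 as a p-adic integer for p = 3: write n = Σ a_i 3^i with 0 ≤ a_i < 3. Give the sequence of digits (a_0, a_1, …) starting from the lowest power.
(a_0, a_1, …) = (1, 1, 1, 0, 1)

Repeated division by 3 gives the digits low-to-high: 94 = 1 + 1·3^1 + 1·3^2 + 1·3^4. Digit sequence: (1, 1, 1, 0, 1).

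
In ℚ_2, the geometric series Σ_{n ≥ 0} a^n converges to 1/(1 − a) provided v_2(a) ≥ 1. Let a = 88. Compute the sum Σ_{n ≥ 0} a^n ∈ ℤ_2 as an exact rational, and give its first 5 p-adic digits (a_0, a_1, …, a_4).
Σ a^n = 1/(1 − a) = -1/87;  first 5 digits = (1, 0, 0, 1, 1)

v_2(a) = 3 ≥ 1, so the series converges in ℤ_2 to 1/(1 − a) = 1/(1 − 88) = -1/87. Expand this rational in ℤ_2: compute digits iteratively via d_i = x_i mod 2, x_{i+1} = (x_i − d_i)/2. The first 5 digits are (1, 0, 0, 1, 1).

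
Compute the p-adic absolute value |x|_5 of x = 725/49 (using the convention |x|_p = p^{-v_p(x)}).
|725/49|_5 = 1/25

Step 1 — compute v_5(x) by factoring powers of 5 out of the numerator and denominator: v_5(725/49) = 2. Step 2 — apply |x|_p = p^{-v_p(x)} = 5^{-2} = 1/25.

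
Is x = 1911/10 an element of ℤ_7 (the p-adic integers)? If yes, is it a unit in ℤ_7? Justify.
x ∈ ℤ_7 but not a unit; v_7(x) = 2 > 0

ℤ_7 = {x ∈ ℚ_7 : v_7(x) ≥ 0} and ℤ_7^× = {x ∈ ℤ_7 : v_7(x) = 0}. Here v_7(1911/10) = v_7(num) − v_7(den) = 2; compare against these criteria.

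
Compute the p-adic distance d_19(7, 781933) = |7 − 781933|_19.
d_19(7, 781933) = 1/130321

Step 1 — x − y = 7 − 781933 = -781926. Step 2 — v_19(-781926) = 4 (factor: -781926 = −(19^4 · 6); the sign does not affect v_p). Step 3 — |x − y|_19 = 19^{-4} = 1/130321.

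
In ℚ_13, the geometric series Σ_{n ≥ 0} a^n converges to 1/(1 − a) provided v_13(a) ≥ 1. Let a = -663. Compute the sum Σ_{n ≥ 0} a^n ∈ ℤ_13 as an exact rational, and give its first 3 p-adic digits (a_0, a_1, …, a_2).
Σ a^n = 1/(1 − a) = 1/664;  first 3 digits = (1, 1, 10)

v_13(a) = 1 ≥ 1, so the series converges in ℤ_13 to 1/(1 − a) = 1/(1 − (-663)) = 1/664. Expand this rational in ℤ_13: compute digits iteratively via d_i = x_i mod 13, x_{i+1} = (x_i − d_i)/13. The first 3 digits are (1, 1, 10).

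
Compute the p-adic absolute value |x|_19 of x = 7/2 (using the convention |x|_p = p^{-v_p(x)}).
|7/2|_19 = 1

Step 1 — compute v_19(x) by factoring powers of 19 out of the numerator and denominator: v_19(7/2) = 0. Step 2 — apply |x|_p = p^{-v_p(x)} = 19^{0} = 1.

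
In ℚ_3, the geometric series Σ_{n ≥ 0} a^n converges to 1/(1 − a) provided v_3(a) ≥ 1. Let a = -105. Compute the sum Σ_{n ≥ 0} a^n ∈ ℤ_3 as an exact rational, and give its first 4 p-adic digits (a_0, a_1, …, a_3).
Σ a^n = 1/(1 − a) = 1/106;  first 4 digits = (1, 1, 1, 0)

v_3(a) = 1 ≥ 1, so the series converges in ℤ_3 to 1/(1 − a) = 1/(1 − (-105)) = 1/106. Expand this rational in ℤ_3: compute digits iteratively via d_i = x_i mod 3, x_{i+1} = (x_i − d_i)/3. The first 4 digits are (1, 1, 1, 0).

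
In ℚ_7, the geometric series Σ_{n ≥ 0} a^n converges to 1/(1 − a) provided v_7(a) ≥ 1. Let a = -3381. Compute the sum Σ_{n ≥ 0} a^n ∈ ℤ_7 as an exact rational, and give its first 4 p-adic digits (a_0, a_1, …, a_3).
Σ a^n = 1/(1 − a) = 1/3382;  first 4 digits = (1, 0, 1, 4)

v_7(a) = 2 ≥ 1, so the series converges in ℤ_7 to 1/(1 − a) = 1/(1 − (-3381)) = 1/3382. Expand this rational in ℤ_7: compute digits iteratively via d_i = x_i mod 7, x_{i+1} = (x_i − d_i)/7. The first 4 digits are (1, 0, 1, 4).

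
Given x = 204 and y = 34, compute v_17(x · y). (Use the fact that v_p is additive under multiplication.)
v_17(6936) = 2

v_p(x) = 1 (factor: 204 = 17^1 · 12); v_p(y) = 1 (factor: 34 = 17^1 · 2). Additivity: v_p(xy) = v_p(x) + v_p(y) = 1 + 1 = 2. (Direct check: xy = 6936 = 17^2 · (24).)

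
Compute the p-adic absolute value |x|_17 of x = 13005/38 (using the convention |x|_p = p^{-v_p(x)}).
|13005/38|_17 = 1/289

Step 1 — compute v_17(x) by factoring powers of 17 out of the numerator and denominator: v_17(13005/38) = 2. Step 2 — apply |x|_p = p^{-v_p(x)} = 17^{-2} = 1/289.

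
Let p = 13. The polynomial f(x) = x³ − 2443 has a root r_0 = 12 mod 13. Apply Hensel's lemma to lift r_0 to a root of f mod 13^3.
r_2 = 25 (mod 2197)

Hensel: r_{i+1} = r_i − f(r_i)/f′(r_i) mod 13^{i+2}, where f′(x) = 3x². Iterate:
  r_0 = 12 (mod 13)
  r_1 = 25 (mod 169)
  r_2 = 25 (mod 2197)
Final: r = 25 with f(r) ≡ 0 mod 13^3.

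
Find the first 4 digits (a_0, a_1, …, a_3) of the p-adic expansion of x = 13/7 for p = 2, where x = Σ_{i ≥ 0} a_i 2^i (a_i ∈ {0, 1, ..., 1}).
(a_0, …, a_3) = (1, 1, 0, 1)

v_2(13/7) = 0 (numerator and denominator both coprime to 2), so x ∈ ℤ_2^×. Compute digits iteratively via a_i = x_i mod 2, x_{i+1} = (x_i − a_i)/2, with x_0 = x:
  x_0 = 13/7;  a_0 = 1;  x_1 = (x_0 − 1)/2 = 3/7
  x_1 = 3/7;  a_1 = 1;  x_2 = (x_1 − 1)/2 = -2/7
  x_2 = -2/7;  a_2 = 0;  x_3 = (x_2 − 0)/2 = -1/7
  x_3 = -1/7;  a_3 = 1;  x_4 = (x_3 − 1)/2 = -4/7
Digits: (1, 1, 0, 1).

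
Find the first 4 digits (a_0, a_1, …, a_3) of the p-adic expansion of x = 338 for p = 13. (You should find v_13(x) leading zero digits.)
(a_0, …, a_3) = (0, 0, 2, 0)

v_13(338) = 2, so a_0 = ... = a_1 = 0. Factor out: x = 13^2 · u with u = 2 a unit in ℤ_13. Expand u iteratively via a_{v+i} = u_i mod 13, u_{i+1} = (u_i − a_{v+i})/13:
  u_0 = 2;  a_2 = 2;  u_1 = (u_0 − 2)/13 = 0
  u_1 = 0;  a_3 = 0;  u_2 = (u_1 − 0)/13 = 0
Digits: (0, 0, 2, 0).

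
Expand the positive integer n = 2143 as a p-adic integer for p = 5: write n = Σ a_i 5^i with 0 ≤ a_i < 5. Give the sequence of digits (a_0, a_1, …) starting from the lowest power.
(a_0, a_1, …) = (3, 3, 0, 2, 3)

Repeated division by 5 gives the digits low-to-high: 2143 = 3 + 3·5^1 + 2·5^3 + 3·5^4. Digit sequence: (3, 3, 0, 2, 3).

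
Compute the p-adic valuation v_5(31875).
v_5(31875) = 4

v_5(n) is the largest exponent k such that 5^k divides n. Factor out: 31875 = 5^4 · 51. (Sign doesn't affect v_p.) So v_5(31875) = 4.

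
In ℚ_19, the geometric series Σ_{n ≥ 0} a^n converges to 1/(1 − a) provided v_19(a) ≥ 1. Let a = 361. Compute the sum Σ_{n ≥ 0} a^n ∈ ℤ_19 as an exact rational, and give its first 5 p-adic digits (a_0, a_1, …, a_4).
Σ a^n = 1/(1 − a) = -1/360;  first 5 digits = (1, 0, 1, 0, 1)

v_19(a) = 2 ≥ 1, so the series converges in ℤ_19 to 1/(1 − a) = 1/(1 − 361) = -1/360. Expand this rational in ℤ_19: compute digits iteratively via d_i = x_i mod 19, x_{i+1} = (x_i − d_i)/19. The first 5 digits are (1, 0, 1, 0, 1).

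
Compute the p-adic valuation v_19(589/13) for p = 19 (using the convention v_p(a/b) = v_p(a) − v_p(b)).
v_19(589/13) = 1

Factor powers of 19 from the numerator and denominator of the reduced fraction: 589 = 19^1 · 31 and 13 = 19^0 · 13. Apply v_p(a/b) = v_p(a) − v_p(b): v_19(589/13) = 1 − 0 = 1.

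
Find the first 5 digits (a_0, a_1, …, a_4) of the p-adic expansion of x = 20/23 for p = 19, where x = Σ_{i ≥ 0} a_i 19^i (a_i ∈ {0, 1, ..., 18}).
(a_0, …, a_4) = (5, 13, 15, 0, 14)

v_19(20/23) = 0 (numerator and denominator both coprime to 19), so x ∈ ℤ_19^×. Compute digits iteratively via a_i = x_i mod 19, x_{i+1} = (x_i − a_i)/19, with x_0 = x:
  x_0 = 20/23;  a_0 = 5;  x_1 = (x_0 − 5)/19 = -5/23
  x_1 = -5/23;  a_1 = 13;  x_2 = (x_1 − 13)/19 = -16/23
  x_2 = -16/23;  a_2 = 15;  x_3 = (x_2 − 15)/19 = -19/23
  x_3 = -19/23;  a_3 = 0;  x_4 = (x_3 − 0)/19 = -1/23
  x_4 = -1/23;  a_4 = 14;  x_5 = (x_4 − 14)/19 = -17/23
Digits: (5, 13, 15, 0, 14).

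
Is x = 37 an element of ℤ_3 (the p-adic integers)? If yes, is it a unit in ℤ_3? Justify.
x ∈ ℤ_3^× (unit); v_3(x) = 0

ℤ_3 = {x ∈ ℚ_3 : v_3(x) ≥ 0} and ℤ_3^× = {x ∈ ℤ_3 : v_3(x) = 0}. Here v_3(37) = v_3(num) − v_3(den) = 0; compare against these criteria.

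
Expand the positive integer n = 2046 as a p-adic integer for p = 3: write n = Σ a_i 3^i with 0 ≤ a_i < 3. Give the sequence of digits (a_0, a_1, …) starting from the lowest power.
(a_0, a_1, …) = (0, 1, 2, 0, 1, 2, 2)

Repeated division by 3 gives the digits low-to-high: 2046 = 1·3^1 + 2·3^2 + 1·3^4 + 2·3^5 + 2·3^6. Digit sequence: (0, 1, 2, 0, 1, 2, 2).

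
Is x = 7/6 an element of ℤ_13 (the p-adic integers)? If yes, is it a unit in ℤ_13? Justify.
x ∈ ℤ_13^× (unit); v_13(x) = 0

ℤ_13 = {x ∈ ℚ_13 : v_13(x) ≥ 0} and ℤ_13^× = {x ∈ ℤ_13 : v_13(x) = 0}. Here v_13(7/6) = v_13(num) − v_13(den) = 0; compare against these criteria.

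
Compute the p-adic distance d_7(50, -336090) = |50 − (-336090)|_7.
d_7(50, -336090) = 1/16807

Step 1 — x − y = 50 − (-336090) = 336140. Step 2 — v_7(336140) = 5 (factor: 336140 = (7^5 · 20); the sign does not affect v_p). Step 3 — |x − y|_7 = 7^{-5} = 1/16807.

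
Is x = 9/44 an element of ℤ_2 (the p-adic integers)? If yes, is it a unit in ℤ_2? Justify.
x ∉ ℤ_2 (v_2(x) = -2 < 0)

ℤ_2 = {x ∈ ℚ_2 : v_2(x) ≥ 0} and ℤ_2^× = {x ∈ ℤ_2 : v_2(x) = 0}. Here v_2(9/44) = v_2(num) − v_2(den) = -2; compare against these criteria.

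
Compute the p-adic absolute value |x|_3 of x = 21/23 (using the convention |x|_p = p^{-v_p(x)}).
|21/23|_3 = 1/3

Step 1 — compute v_3(x) by factoring powers of 3 out of the numerator and denominator: v_3(21/23) = 1. Step 2 — apply |x|_p = p^{-v_p(x)} = 3^{-1} = 1/3.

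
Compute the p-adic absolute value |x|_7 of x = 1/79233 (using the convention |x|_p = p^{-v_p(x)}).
|1/79233|_7 = 2401

Step 1 — compute v_7(x) by factoring powers of 7 out of the numerator and denominator: v_7(1/79233) = -4. Step 2 — apply |x|_p = p^{-v_p(x)} = 7^{4} = 2401.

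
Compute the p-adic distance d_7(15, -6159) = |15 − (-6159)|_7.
d_7(15, -6159) = 1/343

Step 1 — x − y = 15 − (-6159) = 6174. Step 2 — v_7(6174) = 3 (factor: 6174 = (7^3 · 18); the sign does not affect v_p). Step 3 — |x − y|_7 = 7^{-3} = 1/343.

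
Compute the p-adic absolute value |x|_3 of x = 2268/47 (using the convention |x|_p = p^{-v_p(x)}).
|2268/47|_3 = 1/81

Step 1 — compute v_3(x) by factoring powers of 3 out of the numerator and denominator: v_3(2268/47) = 4. Step 2 — apply |x|_p = p^{-v_p(x)} = 3^{-4} = 1/81.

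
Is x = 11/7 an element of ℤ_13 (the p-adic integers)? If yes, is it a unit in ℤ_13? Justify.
x ∈ ℤ_13^× (unit); v_13(x) = 0

ℤ_13 = {x ∈ ℚ_13 : v_13(x) ≥ 0} and ℤ_13^× = {x ∈ ℤ_13 : v_13(x) = 0}. Here v_13(11/7) = v_13(num) − v_13(den) = 0; compare against these criteria.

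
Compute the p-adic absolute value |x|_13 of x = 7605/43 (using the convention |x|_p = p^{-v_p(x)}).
|7605/43|_13 = 1/169

Step 1 — compute v_13(x) by factoring powers of 13 out of the numerator and denominator: v_13(7605/43) = 2. Step 2 — apply |x|_p = p^{-v_p(x)} = 13^{-2} = 1/169.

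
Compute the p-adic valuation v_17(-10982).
v_17(-10982) = 2

v_17(n) is the largest exponent k such that 17^k divides n. Factor out: -10982 = -17^2 · 38. (Sign doesn't affect v_p.) So v_17(-10982) = 2.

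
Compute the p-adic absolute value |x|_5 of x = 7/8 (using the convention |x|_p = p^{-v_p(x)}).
|7/8|_5 = 1

Step 1 — compute v_5(x) by factoring powers of 5 out of the numerator and denominator: v_5(7/8) = 0. Step 2 — apply |x|_p = p^{-v_p(x)} = 5^{0} = 1.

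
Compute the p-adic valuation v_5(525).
v_5(525) = 2

v_5(n) is the largest exponent k such that 5^k divides n. Factor out: 525 = 5^2 · 21. (Sign doesn't affect v_p.) So v_5(525) = 2.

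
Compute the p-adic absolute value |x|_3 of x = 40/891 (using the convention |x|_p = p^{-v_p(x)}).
|40/891|_3 = 81

Step 1 — compute v_3(x) by factoring powers of 3 out of the numerator and denominator: v_3(40/891) = -4. Step 2 — apply |x|_p = p^{-v_p(x)} = 3^{4} = 81.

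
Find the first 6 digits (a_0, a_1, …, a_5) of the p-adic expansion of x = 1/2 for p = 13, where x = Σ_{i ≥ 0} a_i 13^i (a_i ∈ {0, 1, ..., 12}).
(a_0, …, a_5) = (7, 6, 6, 6, 6, 6)

v_13(1/2) = 0 (numerator and denominator both coprime to 13), so x ∈ ℤ_13^×. Compute digits iteratively via a_i = x_i mod 13, x_{i+1} = (x_i − a_i)/13, with x_0 = x:
  x_0 = 1/2;  a_0 = 7;  x_1 = (x_0 − 7)/13 = -1/2
  x_1 = -1/2;  a_1 = 6;  x_2 = (x_1 − 6)/13 = -1/2
  x_2 = -1/2;  a_2 = 6;  x_3 = (x_2 − 6)/13 = -1/2
  x_3 = -1/2;  a_3 = 6;  x_4 = (x_3 − 6)/13 = -1/2
  x_4 = -1/2;  a_4 = 6;  x_5 = (x_4 − 6)/13 = -1/2
  x_5 = -1/2;  a_5 = 6;  x_6 = (x_5 − 6)/13 = -1/2
Digits: (7, 6, 6, 6, 6, 6).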